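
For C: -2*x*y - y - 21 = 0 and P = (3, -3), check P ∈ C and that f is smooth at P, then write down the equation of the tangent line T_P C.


Tangent line at P: 6*x - 7*y - 39 = 0.

Step 1: f(3, -3) = 0, so P lies on C.
Step 2: partial derivatives
  f_x(x, y) = -2*y, f_y(x, y) = -2*x - 1.
  f_x(P) = 6, f_y(P) = -7 (gradient nonzero, so P is smooth).
Step 3: tangent line at P: 6·(x − 3) + -7·(y − -3) = 0.
Expanding: 6*x - 7*y - 39 = 0.


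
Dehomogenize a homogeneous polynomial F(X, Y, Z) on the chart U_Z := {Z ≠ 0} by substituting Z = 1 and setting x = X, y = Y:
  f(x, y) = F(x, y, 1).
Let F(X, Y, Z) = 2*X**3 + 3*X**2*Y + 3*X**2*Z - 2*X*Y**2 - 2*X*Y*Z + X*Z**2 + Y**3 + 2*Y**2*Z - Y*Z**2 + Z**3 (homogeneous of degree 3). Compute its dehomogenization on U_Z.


f(x, y) = 2*x**3 + 3*x**2*y + 3*x**2 - 2*x*y**2 - 2*x*y + x + y**3 + 2*y**2 - y + 1

On U_Z we set Z = 1. Each monomial c·X^i·Y^j·Z^k in F becomes c·x^i·y^j·1^k = c·x^i·y^j.
Substituting Z = 1: F(X, Y, 1) = 2*x**3 + 3*x**2*y + 3*x**2 - 2*x*y**2 - 2*x*y + x + y**3 + 2*y**2 - y + 1.
Note: deg(f) ≤ deg(F) = 3; strict inequality happens when F is divisible by Z (lost terms).


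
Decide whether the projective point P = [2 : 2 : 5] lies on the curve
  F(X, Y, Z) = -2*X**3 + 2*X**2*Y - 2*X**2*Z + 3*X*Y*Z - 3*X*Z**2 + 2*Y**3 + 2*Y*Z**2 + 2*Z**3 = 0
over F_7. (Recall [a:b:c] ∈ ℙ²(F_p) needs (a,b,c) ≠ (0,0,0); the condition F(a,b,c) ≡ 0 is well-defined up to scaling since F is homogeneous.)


F(2,2,5) ≡ 5 (mod 7); P is NOT on the curve.

Evaluate F(2, 2, 5) term-by-term (mod 7).
  -2*X**3 ↦ -2·8·1·1 = -16
  2*X**2*Y ↦ 2·4·2·1 = 16
  -2*X**2*Z ↦ -2·4·1·5 = -40
  3*X*Y*Z ↦ 3·2·2·5 = 60
  -3*X*Z**2 ↦ -3·2·1·25 = -150
  2*Y**3 ↦ 2·1·8·1 = 16
  2*Y*Z**2 ↦ 2·1·2·25 = 100
  2*Z**3 ↦ 2·1·1·125 = 250
Sum: F(2, 2, 5) = (-16) + (16) + (-40) + (60) + (-150) + (16) + (100) + (250) = 236.
Reducing mod 7: 236 ≡ 5 (mod 7).
Since F(a, b, c) ≡ 5 ≠ 0 (mod 7), P does NOT lie on the curve.


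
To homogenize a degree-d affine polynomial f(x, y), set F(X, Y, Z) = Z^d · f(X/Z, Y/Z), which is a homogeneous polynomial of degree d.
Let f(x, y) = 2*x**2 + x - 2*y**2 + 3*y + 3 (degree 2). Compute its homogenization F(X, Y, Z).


F(X, Y, Z) = 2*X**2 + X*Z - 2*Y**2 + 3*Y*Z + 3*Z**2

deg(f) = 2.
Substitute x = X/Z, y = Y/Z into f, then multiply by Z^2.
  monomial 2·x^2·y^0 ↦ 2·X^2·Y^0·Z^0.
  monomial 1·x^1·y^0 ↦ 1·X^1·Y^0·Z^1.
  monomial -2·x^0·y^2 ↦ -2·X^0·Y^2·Z^0.
  monomial 3·x^0·y^1 ↦ 3·X^0·Y^1·Z^1.
  monomial 3·x^0·y^0 ↦ 3·X^0·Y^0·Z^2.
Collecting: F(X, Y, Z) = 2*X**2 + X*Z - 2*Y**2 + 3*Y*Z + 3*Z**2.


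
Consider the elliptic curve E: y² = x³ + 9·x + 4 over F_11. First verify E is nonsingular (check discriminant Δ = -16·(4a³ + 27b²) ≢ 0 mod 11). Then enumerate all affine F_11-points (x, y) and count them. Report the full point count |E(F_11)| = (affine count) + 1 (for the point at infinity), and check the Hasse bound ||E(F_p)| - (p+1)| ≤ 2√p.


Affine points = {(0, 2), (0, 9), (1, 5), (1, 6), (3, 5), (3, 6), (4, 4), (4, 7), (5, 3), (5, 8), (7, 5), (7, 6), (8, 4), (8, 7), (9, 0), (10, 4), (10, 7)}; affine count = 17; |E(F_11)| = 18.

Discriminant check: Δ ∝ 4a³ + 27b² = 4·9³ + 27·4² = 4·729 + 27·16 ≡ 4 (mod 11). Nonzero ⇒ E is nonsingular.
For each x ∈ F_11, compute rhs = x³ + 9·x + 4 mod 11, then count y ∈ F_11 with y² ≡ rhs.
  x = 0: rhs = 4, matching y values: 2, 9 (2 points).
  x = 1: rhs = 3, matching y values: 5, 6 (2 points).
  x = 2: rhs = 8, matching y values: none (0 points).
  x = 3: rhs = 3, matching y values: 5, 6 (2 points).
  x = 4: rhs = 5, matching y values: 4, 7 (2 points).
  x = 5: rhs = 9, matching y values: 3, 8 (2 points).
  x = 6: rhs = 10, matching y values: none (0 points).
  x = 7: rhs = 3, matching y values: 5, 6 (2 points).
  x = 8: rhs = 5, matching y values: 4, 7 (2 points).
  x = 9: rhs = 0, matching y values: 0 (1 points).
  x = 10: rhs = 5, matching y values: 4, 7 (2 points).
Total affine count: 17.
Full point count |E(F_11)| = 17 + 1 = 18.
Hasse bound: |18 − (11+1)| = |6| = 6 ≤ 2√11 ≈ 6.6332 ✓.


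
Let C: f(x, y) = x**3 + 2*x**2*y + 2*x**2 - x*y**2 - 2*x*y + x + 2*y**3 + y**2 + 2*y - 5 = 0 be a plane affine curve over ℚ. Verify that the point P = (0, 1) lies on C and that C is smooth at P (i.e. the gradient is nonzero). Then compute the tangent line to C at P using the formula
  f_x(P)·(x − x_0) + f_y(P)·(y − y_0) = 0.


Tangent line at P: -2*x + 10*y - 10 = 0.

Step 1: f(0, 1) = 0, so P lies on C.
Step 2: partial derivatives
  f_x(x, y) = 3*x**2 + 4*x*y + 4*x - y**2 - 2*y + 1, f_y(x, y) = 2*x**2 - 2*x*y - 2*x + 6*y**2 + 2*y + 2.
  f_x(P) = -2, f_y(P) = 10 (gradient nonzero, so P is smooth).
Step 3: tangent line at P: -2·(x − 0) + 10·(y − 1) = 0.
Expanding: -2*x + 10*y - 10 = 0.


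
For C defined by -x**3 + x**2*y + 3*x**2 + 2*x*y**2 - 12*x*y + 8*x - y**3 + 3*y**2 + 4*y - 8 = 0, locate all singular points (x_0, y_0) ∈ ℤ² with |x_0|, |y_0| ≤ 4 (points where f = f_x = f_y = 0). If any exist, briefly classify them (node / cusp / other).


Singular points: {(2, 2)}; classification: node.

Compute partial derivatives:
  f_x = -3*x**2 + 2*x*y + 6*x + 2*y**2 - 12*y + 8.
  f_y = x**2 + 4*x*y - 12*x - 3*y**2 + 6*y + 4.
Scan x_0 ∈ {−4, ..., 4}. For each x_0, f_y(x_0, y) is a polynomial in y; find its integer roots y ∈ {−4, ..., 4}, then test f_x and f at those candidates.
  x = -4: f_y(-4, y) = -3*y**2 - 10*y + 68; no integer root y with |y| ≤ 4.
  x = -3: f_y(-3, y) = -3*y**2 - 6*y + 49; no integer root y with |y| ≤ 4.
  x = -2: f_y(-2, y) = -3*y**2 - 2*y + 32; no integer root y with |y| ≤ 4.
  x = -1: f_y(-1, y) = -3*y**2 + 2*y + 17; no integer root y with |y| ≤ 4.
  x = 0: f_y(0, y) = -3*y**2 + 6*y + 4; no integer root y with |y| ≤ 4.
  x = 1: f_y(1, y) = -3*y**2 + 10*y - 7; vanishes at y ∈ {1}. (1, 1): f_x = 3 ≠ 0.
  x = 2: f_y(2, y) = -3*y**2 + 14*y - 16; vanishes at y ∈ {2}. (2, 2): f_x = 0, f = 0 — SINGULAR.
  x = 3: f_y(3, y) = -3*y**2 + 18*y - 23; no integer root y with |y| ≤ 4.
  x = 4: f_y(4, y) = -3*y**2 + 22*y - 28; no integer root y with |y| ≤ 4.
Only singular point on the grid: (2, 2).
Classify: substitute x = 2 + u, y = 2 + v and expand: f = -u**3 + u**2*v - u**2 + 2*u*v**2 - v**3 + v**2.
No constant or linear terms (consistent with a singular point). Quadratic part: -u**2 + v**2. Cubic part: -u**3 + u**2*v + 2*u*v**2 - v**3.
The quadratic part v**2 - u**2 = (v − u)(v + u) splits into two distinct linear factors, so there are two distinct tangent lines y − 2 = ±(x − 2) — this is a node (ordinary double point).
Classification: node.


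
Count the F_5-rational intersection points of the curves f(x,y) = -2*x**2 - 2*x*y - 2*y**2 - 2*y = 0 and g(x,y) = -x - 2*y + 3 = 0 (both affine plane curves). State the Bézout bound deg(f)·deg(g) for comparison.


Common zeros: {(0, 4), (4, 2)}; count = 2; Bézout bound = 2.

deg(f) = 2, deg(g) = 1, so Bézout bound = 2.
Scan x ∈ F_5. For each x, list the y ∈ F_5 with f(x, y) ≡ 0 and those with g(x, y) ≡ 0 (mod 5); the common zeros in that column are the intersection.
  x = 0: f ≡ 0 at y ∈ {0, 4}; g ≡ 0 at y ∈ {4}; common: {4}.
  x = 1: f ≡ 0 at y ∈ {4}; g ≡ 0 at y ∈ {1}; common: ∅.
  x = 2: f ≡ 0 at y ∈ ∅; g ≡ 0 at y ∈ {3}; common: ∅.
  x = 3: f ≡ 0 at y ∈ {3}; g ≡ 0 at y ∈ {0}; common: ∅.
  x = 4: f ≡ 0 at y ∈ {2, 3}; g ≡ 0 at y ∈ {2}; common: {2}.
Collecting: common zeros = {(0, 4), (4, 2)}, so the count is 2.
Comparison with the Bézout bound: 2 ≤ 2 = deg(f)·deg(g), as expected for curves with no common component (the bound is attained).


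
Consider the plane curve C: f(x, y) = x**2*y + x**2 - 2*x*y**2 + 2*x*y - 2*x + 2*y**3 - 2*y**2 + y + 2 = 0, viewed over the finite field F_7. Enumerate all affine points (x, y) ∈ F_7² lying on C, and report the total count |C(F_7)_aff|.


Affine F_7-points: {(2, 1), (2, 4), (2, 5), (3, 2), (3, 3), (3, 6), (4, 3), (5, 5), (6, 1), (6, 2), (6, 4)}; count = 11.

For each of the 49 pairs (x, y) ∈ F_7², evaluate f(x, y) mod 7. Record the zeros.
  x = 0: [0↦2, 1↦3, 2↦5, 3↦6, 4↦4, 5↦4, 6↦4]  zeros at y ∈ ∅
  x = 1: [0↦1, 1↦3, 2↦2, 3↦3, 4↦4, 5↦3, 6↦5]  zeros at y ∈ ∅
  x = 2: [0↦2, 1↦0, 2↦5, 3↦1, 4↦0, 5↦0, 6↦6]  zeros at y ∈ {1, 4, 5}
  x = 3: [0↦5, 1↦1, 2↦0, 3↦0, 4↦6, 5↦2, 6↦0]  zeros at y ∈ {2, 3, 6}
  x = 4: [0↦3, 1↦6, 2↦1, 3↦0, 4↦1, 5↦2, 6↦1]  zeros at y ∈ {3}
  x = 5: [0↦3, 1↦1, 2↦1, 3↦1, 4↦6, 5↦0, 6↦2]  zeros at y ∈ {5}
  x = 6: [0↦5, 1↦0, 2↦0, 3↦3, 4↦0, 5↦3, 6↦3]  zeros at y ∈ {1, 2, 4}
Collecting zeros: affine points = {(2, 1), (2, 4), (2, 5), (3, 2), (3, 3), (3, 6), (4, 3), (5, 5), (6, 1), (6, 2), (6, 4)}.
Total count |C(F_7)_aff| = 11.


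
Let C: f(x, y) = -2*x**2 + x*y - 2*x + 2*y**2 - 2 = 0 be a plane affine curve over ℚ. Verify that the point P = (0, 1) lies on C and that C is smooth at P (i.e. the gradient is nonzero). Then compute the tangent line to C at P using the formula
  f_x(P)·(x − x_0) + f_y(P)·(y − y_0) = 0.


Tangent line at P: -x + 4*y - 4 = 0.

Step 1: f(0, 1) = 0, so P lies on C.
Step 2: partial derivatives
  f_x(x, y) = -4*x + y - 2, f_y(x, y) = x + 4*y.
  f_x(P) = -1, f_y(P) = 4 (gradient nonzero, so P is smooth).
Step 3: tangent line at P: -1·(x − 0) + 4·(y − 1) = 0.
Expanding: -x + 4*y - 4 = 0.


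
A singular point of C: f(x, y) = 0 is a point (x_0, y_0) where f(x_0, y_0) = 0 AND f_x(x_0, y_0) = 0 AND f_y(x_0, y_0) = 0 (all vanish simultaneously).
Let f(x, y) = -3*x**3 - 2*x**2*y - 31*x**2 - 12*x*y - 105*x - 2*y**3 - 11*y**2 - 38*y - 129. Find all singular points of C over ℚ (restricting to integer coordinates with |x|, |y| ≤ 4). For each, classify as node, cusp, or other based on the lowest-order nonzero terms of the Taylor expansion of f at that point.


Singular points: {(-3, -2)}; classification: cusp.

Compute partial derivatives:
  f_x = -9*x**2 - 4*x*y - 62*x - 12*y - 105.
  f_y = -2*x**2 - 12*x - 6*y**2 - 22*y - 38.
Scan x_0 ∈ {−4, ..., 4}. For each x_0, f_y(x_0, y) is a polynomial in y; find its integer roots y ∈ {−4, ..., 4}, then test f_x and f at those candidates.
  x = -4: f_y(-4, y) = -6*y**2 - 22*y - 22; no integer root y with |y| ≤ 4.
  x = -3: f_y(-3, y) = -6*y**2 - 22*y - 20; vanishes at y ∈ {-2}. (-3, -2): f_x = 0, f = 0 — SINGULAR.
  x = -2: f_y(-2, y) = -6*y**2 - 22*y - 22; no integer root y with |y| ≤ 4.
  x = -1: f_y(-1, y) = -6*y**2 - 22*y - 28; no integer root y with |y| ≤ 4.
  x = 0: f_y(0, y) = -6*y**2 - 22*y - 38; no integer root y with |y| ≤ 4.
  x = 1: f_y(1, y) = -6*y**2 - 22*y - 52; no integer root y with |y| ≤ 4.
  x = 2: f_y(2, y) = -6*y**2 - 22*y - 70; no integer root y with |y| ≤ 4.
  x = 3: f_y(3, y) = -6*y**2 - 22*y - 92; no integer root y with |y| ≤ 4.
  x = 4: f_y(4, y) = -6*y**2 - 22*y - 118; no integer root y with |y| ≤ 4.
Only singular point on the grid: (-3, -2).
Classify: substitute x = -3 + u, y = -2 + v and expand: f = -3*u**3 - 2*u**2*v - 2*v**3 + v**2.
No constant or linear terms (consistent with a singular point). Quadratic part: v**2. Cubic part: -3*u**3 - 2*u**2*v - 2*v**3.
The quadratic part v**2 is a perfect square, so there is a single (double) tangent line v = 0, i.e. y = -2. Restricting the cubic part to that line (v = 0) leaves -3*u**3 ≠ 0, so f is not divisible by v and the branch is v² ≈ 3*u**3 to lowest order — this is a cusp.
Classification: cusp.


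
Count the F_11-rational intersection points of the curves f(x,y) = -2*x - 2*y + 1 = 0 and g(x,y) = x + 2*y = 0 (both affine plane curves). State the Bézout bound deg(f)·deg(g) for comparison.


Common zeros: {(1, 5)}; count = 1; Bézout bound = 1.

deg(f) = 1, deg(g) = 1, so Bézout bound = 1.
Scan x ∈ F_11. For each x, list the y ∈ F_11 with f(x, y) ≡ 0 and those with g(x, y) ≡ 0 (mod 11); the common zeros in that column are the intersection.
  x = 0: f ≡ 0 at y ∈ {6}; g ≡ 0 at y ∈ {0}; common: ∅.
  x = 1: f ≡ 0 at y ∈ {5}; g ≡ 0 at y ∈ {5}; common: {5}.
  x = 2: f ≡ 0 at y ∈ {4}; g ≡ 0 at y ∈ {10}; common: ∅.
  x = 3: f ≡ 0 at y ∈ {3}; g ≡ 0 at y ∈ {4}; common: ∅.
  x = 4: f ≡ 0 at y ∈ {2}; g ≡ 0 at y ∈ {9}; common: ∅.
  x = 5: f ≡ 0 at y ∈ {1}; g ≡ 0 at y ∈ {3}; common: ∅.
  x = 6: f ≡ 0 at y ∈ {0}; g ≡ 0 at y ∈ {8}; common: ∅.
  x = 7: f ≡ 0 at y ∈ {10}; g ≡ 0 at y ∈ {2}; common: ∅.
  x = 8: f ≡ 0 at y ∈ {9}; g ≡ 0 at y ∈ {7}; common: ∅.
  x = 9: f ≡ 0 at y ∈ {8}; g ≡ 0 at y ∈ {1}; common: ∅.
  x = 10: f ≡ 0 at y ∈ {7}; g ≡ 0 at y ∈ {6}; common: ∅.
Collecting: common zeros = {(1, 5)}, so the count is 1.
Comparison with the Bézout bound: 1 ≤ 1 = deg(f)·deg(g), as expected for curves with no common component (the bound is attained).


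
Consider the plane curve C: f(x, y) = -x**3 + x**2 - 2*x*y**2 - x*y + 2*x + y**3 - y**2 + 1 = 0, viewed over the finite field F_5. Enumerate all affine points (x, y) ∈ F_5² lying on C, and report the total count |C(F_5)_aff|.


Affine F_5-points: {(0, 2), (1, 1), (1, 3), (1, 4), (2, 1), (2, 2), (3, 1), (4, 2), (4, 3), (4, 4)}; count = 10.

For each of the 25 pairs (x, y) ∈ F_5², evaluate f(x, y) mod 5. Record the zeros.
  x = 0: [0↦1, 1↦1, 2↦0, 3↦4, 4↦4]  zeros at y ∈ {2}
  x = 1: [0↦3, 1↦0, 2↦2, 3↦0, 4↦0]  zeros at y ∈ {1, 3, 4}
  x = 2: [0↦1, 1↦0, 2↦0, 3↦2, 4↦2]  zeros at y ∈ {1, 2}
  x = 3: [0↦4, 1↦0, 2↦3, 3↦4, 4↦4]  zeros at y ∈ {1}
  x = 4: [0↦1, 1↦4, 2↦0, 3↦0, 4↦0]  zeros at y ∈ {2, 3, 4}
Collecting zeros: affine points = {(0, 2), (1, 1), (1, 3), (1, 4), (2, 1), (2, 2), (3, 1), (4, 2), (4, 3), (4, 4)}.
Total count |C(F_5)_aff| = 10.


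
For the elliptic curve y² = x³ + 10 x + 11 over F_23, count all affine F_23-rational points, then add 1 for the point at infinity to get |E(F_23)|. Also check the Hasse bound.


Affine points = {(2, 4), (2, 19), (4, 0), (5, 5), (5, 18), (9, 5), (9, 18), (11, 7), (11, 16), (16, 9), (16, 14), (20, 0), (21, 11), (21, 12), (22, 0)}; affine count = 15; |E(F_23)| = 16.

Discriminant check: Δ ∝ 4a³ + 27b² = 4·10³ + 27·11² = 4·1000 + 27·121 ≡ 22 (mod 23). Nonzero ⇒ E is nonsingular.
For each x ∈ F_23, compute rhs = x³ + 10·x + 11 mod 23, then count y ∈ F_23 with y² ≡ rhs.
  x = 0: rhs = 11, matching y values: none (0 points).
  x = 1: rhs = 22, matching y values: none (0 points).
  x = 2: rhs = 16, matching y values: 4, 19 (2 points).
  x = 3: rhs = 22, matching y values: none (0 points).
  x = 4: rhs = 0, matching y values: 0 (1 points).
  x = 5: rhs = 2, matching y values: 5, 18 (2 points).
  x = 6: rhs = 11, matching y values: none (0 points).
  x = 7: rhs = 10, matching y values: none (0 points).
  x = 8: rhs = 5, matching y values: none (0 points).
  x = 9: rhs = 2, matching y values: 5, 18 (2 points).
  x = 10: rhs = 7, matching y values: none (0 points).
  x = 11: rhs = 3, matching y values: 7, 16 (2 points).
  x = 12: rhs = 19, matching y values: none (0 points).
  x = 13: rhs = 15, matching y values: none (0 points).
  x = 14: rhs = 20, matching y values: none (0 points).
  x = 15: rhs = 17, matching y values: none (0 points).
  x = 16: rhs = 12, matching y values: 9, 14 (2 points).
  x = 17: rhs = 11, matching y values: none (0 points).
  x = 18: rhs = 20, matching y values: none (0 points).
  x = 19: rhs = 22, matching y values: none (0 points).
  x = 20: rhs = 0, matching y values: 0 (1 points).
  x = 21: rhs = 6, matching y values: 11, 12 (2 points).
  x = 22: rhs = 0, matching y values: 0 (1 points).
Total affine count: 15.
Full point count |E(F_23)| = 15 + 1 = 16.
Hasse bound: |16 − (23+1)| = |-8| = 8 ≤ 2√23 ≈ 9.5917 ✓.


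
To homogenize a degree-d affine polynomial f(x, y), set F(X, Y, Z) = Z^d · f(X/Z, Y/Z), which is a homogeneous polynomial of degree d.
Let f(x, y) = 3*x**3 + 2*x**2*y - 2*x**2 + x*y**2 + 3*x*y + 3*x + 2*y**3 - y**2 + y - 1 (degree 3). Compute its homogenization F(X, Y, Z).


F(X, Y, Z) = 3*X**3 + 2*X**2*Y - 2*X**2*Z + X*Y**2 + 3*X*Y*Z + 3*X*Z**2 + 2*Y**3 - Y**2*Z + Y*Z**2 - Z**3

deg(f) = 3.
Substitute x = X/Z, y = Y/Z into f, then multiply by Z^3.
  monomial 3·x^3·y^0 ↦ 3·X^3·Y^0·Z^0.
  monomial 2·x^2·y^1 ↦ 2·X^2·Y^1·Z^0.
  monomial -2·x^2·y^0 ↦ -2·X^2·Y^0·Z^1.
  monomial 1·x^1·y^2 ↦ 1·X^1·Y^2·Z^0.
  monomial 3·x^1·y^1 ↦ 3·X^1·Y^1·Z^1.
  monomial 3·x^1·y^0 ↦ 3·X^1·Y^0·Z^2.
  monomial 2·x^0·y^3 ↦ 2·X^0·Y^3·Z^0.
  monomial -1·x^0·y^2 ↦ -1·X^0·Y^2·Z^1.
  monomial 1·x^0·y^1 ↦ 1·X^0·Y^1·Z^2.
  monomial -1·x^0·y^0 ↦ -1·X^0·Y^0·Z^3.
Collecting: F(X, Y, Z) = 3*X**3 + 2*X**2*Y - 2*X**2*Z + X*Y**2 + 3*X*Y*Z + 3*X*Z**2 + 2*Y**3 - Y**2*Z + Y*Z**2 - Z**3.


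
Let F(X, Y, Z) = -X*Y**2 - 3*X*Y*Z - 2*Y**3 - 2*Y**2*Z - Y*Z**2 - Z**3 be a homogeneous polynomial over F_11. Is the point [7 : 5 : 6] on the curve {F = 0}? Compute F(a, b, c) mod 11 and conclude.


F(7,5,6) ≡ 9 (mod 11); P is NOT on the curve.

Evaluate F(7, 5, 6) term-by-term (mod 11).
  -X*Y**2 ↦ -1·7·25·1 = -175
  -3*X*Y*Z ↦ -3·7·5·6 = -630
  -2*Y**3 ↦ -2·1·125·1 = -250
  -2*Y**2*Z ↦ -2·1·25·6 = -300
  -Y*Z**2 ↦ -1·1·5·36 = -180
  -Z**3 ↦ -1·1·1·216 = -216
Sum: F(7, 5, 6) = (-175) + (-630) + (-250) + (-300) + (-180) + (-216) = -1751.
Reducing mod 11: -1751 ≡ 9 (mod 11).
Since F(a, b, c) ≡ 9 ≠ 0 (mod 11), P does NOT lie on the curve.


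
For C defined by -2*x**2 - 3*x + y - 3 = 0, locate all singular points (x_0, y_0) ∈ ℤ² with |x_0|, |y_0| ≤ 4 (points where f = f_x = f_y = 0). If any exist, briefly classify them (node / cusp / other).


No singular points in the scanned grid; C is smooth there.

Compute partial derivatives:
  f_x = -4*x - 3.
  f_y = 1.
f_y = 1 is a nonzero constant, so f_y never vanishes: no point (x, y) can satisfy f = f_x = f_y = 0. In particular no (x, y) ∈ {−4, ..., 4}² is singular; the curve is smooth.


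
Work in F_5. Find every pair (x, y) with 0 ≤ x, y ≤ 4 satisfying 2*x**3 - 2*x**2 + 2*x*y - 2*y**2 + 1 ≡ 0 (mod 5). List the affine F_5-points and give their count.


Affine F_5-points: {(4, 2)}; count = 1.

For each of the 25 pairs (x, y) ∈ F_5², evaluate f(x, y) mod 5. Record the zeros.
  x = 0: [0↦1, 1↦4, 2↦3, 3↦3, 4↦4]  zeros at y ∈ ∅
  x = 1: [0↦1, 1↦1, 2↦2, 3↦4, 4↦2]  zeros at y ∈ ∅
  x = 2: [0↦4, 1↦1, 2↦4, 3↦3, 4↦3]  zeros at y ∈ ∅
  x = 3: [0↦2, 1↦1, 2↦1, 3↦2, 4↦4]  zeros at y ∈ ∅
  x = 4: [0↦2, 1↦3, 2↦0, 3↦3, 4↦2]  zeros at y ∈ {2}
Collecting zeros: affine points = {(4, 2)}.
Total count |C(F_5)_aff| = 1.


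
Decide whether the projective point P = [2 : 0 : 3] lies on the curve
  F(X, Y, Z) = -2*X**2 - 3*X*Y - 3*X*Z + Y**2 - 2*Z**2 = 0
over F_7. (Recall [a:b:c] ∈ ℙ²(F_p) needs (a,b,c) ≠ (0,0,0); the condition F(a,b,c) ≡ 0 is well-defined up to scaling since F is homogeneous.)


F(2,0,3) ≡ 5 (mod 7); P is NOT on the curve.

Evaluate F(2, 0, 3) term-by-term (mod 7).
  -2*X**2 ↦ -2·4·1·1 = -8
  -3*X*Y ↦ -3·2·0·1 = 0
  -3*X*Z ↦ -3·2·1·3 = -18
  Y**2 ↦ 1·1·0·1 = 0
  -2*Z**2 ↦ -2·1·1·9 = -18
Sum: F(2, 0, 3) = (-8) + (0) + (-18) + (0) + (-18) = -44.
Reducing mod 7: -44 ≡ 5 (mod 7).
Since F(a, b, c) ≡ 5 ≠ 0 (mod 7), P does NOT lie on the curve.


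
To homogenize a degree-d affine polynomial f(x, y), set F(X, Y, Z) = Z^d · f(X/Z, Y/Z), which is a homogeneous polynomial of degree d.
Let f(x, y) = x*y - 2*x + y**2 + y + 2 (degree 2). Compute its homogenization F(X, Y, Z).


F(X, Y, Z) = X*Y - 2*X*Z + Y**2 + Y*Z + 2*Z**2

deg(f) = 2.
Substitute x = X/Z, y = Y/Z into f, then multiply by Z^2.
  monomial 1·x^1·y^1 ↦ 1·X^1·Y^1·Z^0.
  monomial -2·x^1·y^0 ↦ -2·X^1·Y^0·Z^1.
  monomial 1·x^0·y^2 ↦ 1·X^0·Y^2·Z^0.
  monomial 1·x^0·y^1 ↦ 1·X^0·Y^1·Z^1.
  monomial 2·x^0·y^0 ↦ 2·X^0·Y^0·Z^2.
Collecting: F(X, Y, Z) = X*Y - 2*X*Z + Y**2 + Y*Z + 2*Z**2.


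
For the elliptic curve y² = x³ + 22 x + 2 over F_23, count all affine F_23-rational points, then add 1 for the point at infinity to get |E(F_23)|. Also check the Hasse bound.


Affine points = {(0, 5), (0, 18), (1, 5), (1, 18), (2, 10), (2, 13), (3, 7), (3, 16), (4, 4), (4, 19), (7, 4), (7, 19), (8, 0), (9, 3), (9, 20), (10, 7), (10, 16), (12, 4), (12, 19), (13, 1), (13, 22), (14, 8), (14, 15), (15, 2), (15, 21), (20, 1), (20, 22), (22, 5), (22, 18)}; affine count = 29; |E(F_23)| = 30.

Discriminant check: Δ ∝ 4a³ + 27b² = 4·22³ + 27·2² = 4·10648 + 27·4 ≡ 12 (mod 23). Nonzero ⇒ E is nonsingular.
For each x ∈ F_23, compute rhs = x³ + 22·x + 2 mod 23, then count y ∈ F_23 with y² ≡ rhs.
  x = 0: rhs = 2, matching y values: 5, 18 (2 points).
  x = 1: rhs = 2, matching y values: 5, 18 (2 points).
  x = 2: rhs = 8, matching y values: 10, 13 (2 points).
  x = 3: rhs = 3, matching y values: 7, 16 (2 points).
  x = 4: rhs = 16, matching y values: 4, 19 (2 points).
  x = 5: rhs = 7, matching y values: none (0 points).
  x = 6: rhs = 5, matching y values: none (0 points).
  x = 7: rhs = 16, matching y values: 4, 19 (2 points).
  x = 8: rhs = 0, matching y values: 0 (1 points).
  x = 9: rhs = 9, matching y values: 3, 20 (2 points).
  x = 10: rhs = 3, matching y values: 7, 16 (2 points).
  x = 11: rhs = 11, matching y values: none (0 points).
  x = 12: rhs = 16, matching y values: 4, 19 (2 points).
  x = 13: rhs = 1, matching y values: 1, 22 (2 points).
  x = 14: rhs = 18, matching y values: 8, 15 (2 points).
  x = 15: rhs = 4, matching y values: 2, 21 (2 points).
  x = 16: rhs = 11, matching y values: none (0 points).
  x = 17: rhs = 22, matching y values: none (0 points).
  x = 18: rhs = 20, matching y values: none (0 points).
  x = 19: rhs = 11, matching y values: none (0 points).
  x = 20: rhs = 1, matching y values: 1, 22 (2 points).
  x = 21: rhs = 19, matching y values: none (0 points).
  x = 22: rhs = 2, matching y values: 5, 18 (2 points).
Total affine count: 29.
Full point count |E(F_23)| = 29 + 1 = 30.
Hasse bound: |30 − (23+1)| = |6| = 6 ≤ 2√23 ≈ 9.5917 ✓.


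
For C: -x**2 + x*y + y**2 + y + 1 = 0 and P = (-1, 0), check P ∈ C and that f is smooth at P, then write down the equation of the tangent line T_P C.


Tangent line at P: 2*x + 2 = 0.

Step 1: f(-1, 0) = 0, so P lies on C.
Step 2: partial derivatives
  f_x(x, y) = -2*x + y, f_y(x, y) = x + 2*y + 1.
  f_x(P) = 2, f_y(P) = 0 (gradient nonzero, so P is smooth).
Step 3: tangent line at P: 2·(x − -1) + 0·(y − 0) = 0.
Expanding: 2*x + 2 = 0.


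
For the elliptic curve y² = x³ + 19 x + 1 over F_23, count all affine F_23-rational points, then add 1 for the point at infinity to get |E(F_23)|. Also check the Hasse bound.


Affine points = {(0, 1), (0, 22), (2, 1), (2, 22), (3, 4), (3, 19), (4, 7), (4, 16), (6, 3), (6, 20), (9, 2), (9, 21), (10, 8), (10, 15), (11, 0), (12, 5), (12, 18), (15, 2), (15, 21), (16, 10), (16, 13), (17, 4), (17, 19), (20, 3), (20, 20), (21, 1), (21, 22), (22, 2), (22, 21)}; affine count = 29; |E(F_23)| = 30.

Discriminant check: Δ ∝ 4a³ + 27b² = 4·19³ + 27·1² = 4·6859 + 27·1 ≡ 1 (mod 23). Nonzero ⇒ E is nonsingular.
For each x ∈ F_23, compute rhs = x³ + 19·x + 1 mod 23, then count y ∈ F_23 with y² ≡ rhs.
  x = 0: rhs = 1, matching y values: 1, 22 (2 points).
  x = 1: rhs = 21, matching y values: none (0 points).
  x = 2: rhs = 1, matching y values: 1, 22 (2 points).
  x = 3: rhs = 16, matching y values: 4, 19 (2 points).
  x = 4: rhs = 3, matching y values: 7, 16 (2 points).
  x = 5: rhs = 14, matching y values: none (0 points).
  x = 6: rhs = 9, matching y values: 3, 20 (2 points).
  x = 7: rhs = 17, matching y values: none (0 points).
  x = 8: rhs = 21, matching y values: none (0 points).
  x = 9: rhs = 4, matching y values: 2, 21 (2 points).
  x = 10: rhs = 18, matching y values: 8, 15 (2 points).
  x = 11: rhs = 0, matching y values: 0 (1 points).
  x = 12: rhs = 2, matching y values: 5, 18 (2 points).
  x = 13: rhs = 7, matching y values: none (0 points).
  x = 14: rhs = 21, matching y values: none (0 points).
  x = 15: rhs = 4, matching y values: 2, 21 (2 points).
  x = 16: rhs = 8, matching y values: 10, 13 (2 points).
  x = 17: rhs = 16, matching y values: 4, 19 (2 points).
  x = 18: rhs = 11, matching y values: none (0 points).
  x = 19: rhs = 22, matching y values: none (0 points).
  x = 20: rhs = 9, matching y values: 3, 20 (2 points).
  x = 21: rhs = 1, matching y values: 1, 22 (2 points).
  x = 22: rhs = 4, matching y values: 2, 21 (2 points).
Total affine count: 29.
Full point count |E(F_23)| = 29 + 1 = 30.
Hasse bound: |30 − (23+1)| = |6| = 6 ≤ 2√23 ≈ 9.5917 ✓.


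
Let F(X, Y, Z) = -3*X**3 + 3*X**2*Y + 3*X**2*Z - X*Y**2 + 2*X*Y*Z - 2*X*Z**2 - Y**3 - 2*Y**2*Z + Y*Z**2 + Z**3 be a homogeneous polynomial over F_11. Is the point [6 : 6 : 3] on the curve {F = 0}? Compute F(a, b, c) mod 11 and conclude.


F(6,6,3) ≡ 8 (mod 11); P is NOT on the curve.

Evaluate F(6, 6, 3) term-by-term (mod 11).
  -3*X**3 ↦ -3·216·1·1 = -648
  3*X**2*Y ↦ 3·36·6·1 = 648
  3*X**2*Z ↦ 3·36·1·3 = 324
  -X*Y**2 ↦ -1·6·36·1 = -216
  2*X*Y*Z ↦ 2·6·6·3 = 216
  -2*X*Z**2 ↦ -2·6·1·9 = -108
  -Y**3 ↦ -1·1·216·1 = -216
  -2*Y**2*Z ↦ -2·1·36·3 = -216
  Y*Z**2 ↦ 1·1·6·9 = 54
  Z**3 ↦ 1·1·1·27 = 27
Sum: F(6, 6, 3) = (-648) + (648) + (324) + (-216) + (216) + (-108) + (-216) + (-216) + (54) + (27) = -135.
Reducing mod 11: -135 ≡ 8 (mod 11).
Since F(a, b, c) ≡ 8 ≠ 0 (mod 11), P does NOT lie on the curve.


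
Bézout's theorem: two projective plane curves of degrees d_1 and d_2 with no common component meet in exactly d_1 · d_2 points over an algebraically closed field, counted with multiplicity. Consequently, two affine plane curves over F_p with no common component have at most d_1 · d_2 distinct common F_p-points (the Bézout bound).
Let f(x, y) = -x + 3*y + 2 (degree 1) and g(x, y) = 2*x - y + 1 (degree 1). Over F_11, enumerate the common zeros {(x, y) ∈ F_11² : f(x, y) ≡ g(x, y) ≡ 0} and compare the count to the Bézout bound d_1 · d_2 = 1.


Common zeros: {(10, 10)}; count = 1; Bézout bound = 1.

deg(f) = 1, deg(g) = 1, so Bézout bound = 1.
Scan x ∈ F_11. For each x, list the y ∈ F_11 with f(x, y) ≡ 0 and those with g(x, y) ≡ 0 (mod 11); the common zeros in that column are the intersection.
  x = 0: f ≡ 0 at y ∈ {3}; g ≡ 0 at y ∈ {1}; common: ∅.
  x = 1: f ≡ 0 at y ∈ {7}; g ≡ 0 at y ∈ {3}; common: ∅.
  x = 2: f ≡ 0 at y ∈ {0}; g ≡ 0 at y ∈ {5}; common: ∅.
  x = 3: f ≡ 0 at y ∈ {4}; g ≡ 0 at y ∈ {7}; common: ∅.
  x = 4: f ≡ 0 at y ∈ {8}; g ≡ 0 at y ∈ {9}; common: ∅.
  x = 5: f ≡ 0 at y ∈ {1}; g ≡ 0 at y ∈ {0}; common: ∅.
  x = 6: f ≡ 0 at y ∈ {5}; g ≡ 0 at y ∈ {2}; common: ∅.
  x = 7: f ≡ 0 at y ∈ {9}; g ≡ 0 at y ∈ {4}; common: ∅.
  x = 8: f ≡ 0 at y ∈ {2}; g ≡ 0 at y ∈ {6}; common: ∅.
  x = 9: f ≡ 0 at y ∈ {6}; g ≡ 0 at y ∈ {8}; common: ∅.
  x = 10: f ≡ 0 at y ∈ {10}; g ≡ 0 at y ∈ {10}; common: {10}.
Collecting: common zeros = {(10, 10)}, so the count is 1.
Comparison with the Bézout bound: 1 ≤ 1 = deg(f)·deg(g), as expected for curves with no common component (the bound is attained).


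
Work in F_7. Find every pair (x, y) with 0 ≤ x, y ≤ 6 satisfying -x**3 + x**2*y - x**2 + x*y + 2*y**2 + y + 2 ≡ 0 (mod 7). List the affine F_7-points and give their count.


Affine F_7-points: {(1, 0), (1, 2), (3, 2), (4, 2), (4, 5)}; count = 5.

For each of the 49 pairs (x, y) ∈ F_7², evaluate f(x, y) mod 7. Record the zeros.
  x = 0: [0↦2, 1↦5, 2↦5, 3↦2, 4↦3, 5↦1, 6↦3]  zeros at y ∈ ∅
  x = 1: [0↦0, 1↦5, 2↦0, 3↦6, 4↦2, 5↦2, 6↦6]  zeros at y ∈ {0, 2}
  x = 2: [0↦4, 1↦6, 2↦5, 3↦1, 4↦1, 5↦5, 6↦6]  zeros at y ∈ ∅
  x = 3: [0↦1, 1↦2, 2↦0, 3↦2, 4↦1, 5↦4, 6↦4]  zeros at y ∈ {2}
  x = 4: [0↦6, 1↦1, 2↦0, 3↦3, 4↦3, 5↦0, 6↦1]  zeros at y ∈ {2, 5}
  x = 5: [0↦6, 1↦4, 2↦6, 3↦5, 4↦1, 5↦1, 6↦5]  zeros at y ∈ ∅
  x = 6: [0↦2, 1↦5, 2↦5, 3↦2, 4↦3, 5↦1, 6↦3]  zeros at y ∈ ∅
Collecting zeros: affine points = {(1, 0), (1, 2), (3, 2), (4, 2), (4, 5)}.
Total count |C(F_7)_aff| = 5.


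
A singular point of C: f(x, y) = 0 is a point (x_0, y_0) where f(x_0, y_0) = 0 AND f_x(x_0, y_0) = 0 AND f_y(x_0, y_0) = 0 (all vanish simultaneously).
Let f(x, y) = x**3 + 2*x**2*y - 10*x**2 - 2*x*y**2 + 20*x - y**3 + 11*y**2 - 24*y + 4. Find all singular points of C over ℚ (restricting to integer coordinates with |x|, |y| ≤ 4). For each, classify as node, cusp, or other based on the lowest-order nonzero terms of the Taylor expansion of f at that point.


Singular points: {(2, 2)}; classification: cusp.

Compute partial derivatives:
  f_x = 3*x**2 + 4*x*y - 20*x - 2*y**2 + 20.
  f_y = 2*x**2 - 4*x*y - 3*y**2 + 22*y - 24.
Scan x_0 ∈ {−4, ..., 4}. For each x_0, f_y(x_0, y) is a polynomial in y; find its integer roots y ∈ {−4, ..., 4}, then test f_x and f at those candidates.
  x = -4: f_y(-4, y) = -3*y**2 + 38*y + 8; no integer root y with |y| ≤ 4.
  x = -3: f_y(-3, y) = -3*y**2 + 34*y - 6; no integer root y with |y| ≤ 4.
  x = -2: f_y(-2, y) = -3*y**2 + 30*y - 16; no integer root y with |y| ≤ 4.
  x = -1: f_y(-1, y) = -3*y**2 + 26*y - 22; no integer root y with |y| ≤ 4.
  x = 0: f_y(0, y) = -3*y**2 + 22*y - 24; no integer root y with |y| ≤ 4.
  x = 1: f_y(1, y) = -3*y**2 + 18*y - 22; no integer root y with |y| ≤ 4.
  x = 2: f_y(2, y) = -3*y**2 + 14*y - 16; vanishes at y ∈ {2}. (2, 2): f_x = 0, f = 0 — SINGULAR.
  x = 3: f_y(3, y) = -3*y**2 + 10*y - 6; no integer root y with |y| ≤ 4.
  x = 4: f_y(4, y) = -3*y**2 + 6*y + 8; no integer root y with |y| ≤ 4.
Only singular point on the grid: (2, 2).
Classify: substitute x = 2 + u, y = 2 + v and expand: f = u**3 + 2*u**2*v - 2*u*v**2 - v**3 + v**2.
No constant or linear terms (consistent with a singular point). Quadratic part: v**2. Cubic part: u**3 + 2*u**2*v - 2*u*v**2 - v**3.
The quadratic part v**2 is a perfect square, so there is a single (double) tangent line v = 0, i.e. y = 2. Restricting the cubic part to that line (v = 0) leaves u**3 ≠ 0, so f is not divisible by v and the branch is v² ≈ -u**3 to lowest order — this is a cusp.
Classification: cusp.


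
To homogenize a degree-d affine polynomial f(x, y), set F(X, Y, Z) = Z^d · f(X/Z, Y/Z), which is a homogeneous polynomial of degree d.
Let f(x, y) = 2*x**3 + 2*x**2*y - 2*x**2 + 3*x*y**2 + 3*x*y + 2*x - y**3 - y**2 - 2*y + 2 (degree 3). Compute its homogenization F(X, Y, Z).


F(X, Y, Z) = 2*X**3 + 2*X**2*Y - 2*X**2*Z + 3*X*Y**2 + 3*X*Y*Z + 2*X*Z**2 - Y**3 - Y**2*Z - 2*Y*Z**2 + 2*Z**3

deg(f) = 3.
Substitute x = X/Z, y = Y/Z into f, then multiply by Z^3.
  monomial 2·x^3·y^0 ↦ 2·X^3·Y^0·Z^0.
  monomial 2·x^2·y^1 ↦ 2·X^2·Y^1·Z^0.
  monomial -2·x^2·y^0 ↦ -2·X^2·Y^0·Z^1.
  monomial 3·x^1·y^2 ↦ 3·X^1·Y^2·Z^0.
  monomial 3·x^1·y^1 ↦ 3·X^1·Y^1·Z^1.
  monomial 2·x^1·y^0 ↦ 2·X^1·Y^0·Z^2.
  monomial -1·x^0·y^3 ↦ -1·X^0·Y^3·Z^0.
  monomial -1·x^0·y^2 ↦ -1·X^0·Y^2·Z^1.
  monomial -2·x^0·y^1 ↦ -2·X^0·Y^1·Z^2.
  monomial 2·x^0·y^0 ↦ 2·X^0·Y^0·Z^3.
Collecting: F(X, Y, Z) = 2*X**3 + 2*X**2*Y - 2*X**2*Z + 3*X*Y**2 + 3*X*Y*Z + 2*X*Z**2 - Y**3 - Y**2*Z - 2*Y*Z**2 + 2*Z**3.


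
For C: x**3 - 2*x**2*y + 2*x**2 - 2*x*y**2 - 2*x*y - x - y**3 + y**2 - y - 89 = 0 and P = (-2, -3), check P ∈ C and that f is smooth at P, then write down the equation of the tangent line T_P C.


Tangent line at P: -33*x - 62*y - 252 = 0.

Step 1: f(-2, -3) = 0, so P lies on C.
Step 2: partial derivatives
  f_x(x, y) = 3*x**2 - 4*x*y + 4*x - 2*y**2 - 2*y - 1, f_y(x, y) = -2*x**2 - 4*x*y - 2*x - 3*y**2 + 2*y - 1.
  f_x(P) = -33, f_y(P) = -62 (gradient nonzero, so P is smooth).
Step 3: tangent line at P: -33·(x − -2) + -62·(y − -3) = 0.
Expanding: -33*x - 62*y - 252 = 0.


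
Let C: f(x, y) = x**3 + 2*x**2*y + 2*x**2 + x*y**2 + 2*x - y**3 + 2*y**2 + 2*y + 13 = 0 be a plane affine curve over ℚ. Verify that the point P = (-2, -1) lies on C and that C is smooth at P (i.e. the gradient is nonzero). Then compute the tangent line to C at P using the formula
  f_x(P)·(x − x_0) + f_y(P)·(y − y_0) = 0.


Tangent line at P: 15*x + 7*y + 37 = 0.

Step 1: f(-2, -1) = 0, so P lies on C.
Step 2: partial derivatives
  f_x(x, y) = 3*x**2 + 4*x*y + 4*x + y**2 + 2, f_y(x, y) = 2*x**2 + 2*x*y - 3*y**2 + 4*y + 2.
  f_x(P) = 15, f_y(P) = 7 (gradient nonzero, so P is smooth).
Step 3: tangent line at P: 15·(x − -2) + 7·(y − -1) = 0.
Expanding: 15*x + 7*y + 37 = 0.


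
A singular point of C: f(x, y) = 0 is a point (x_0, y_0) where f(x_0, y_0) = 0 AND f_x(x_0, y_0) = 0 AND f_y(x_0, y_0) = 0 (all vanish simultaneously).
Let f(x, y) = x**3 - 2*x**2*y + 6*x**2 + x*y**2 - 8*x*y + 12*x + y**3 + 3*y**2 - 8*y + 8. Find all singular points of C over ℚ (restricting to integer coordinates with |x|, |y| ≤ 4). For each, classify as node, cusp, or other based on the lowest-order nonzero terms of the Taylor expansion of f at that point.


Singular points: {(-2, 0)}; classification: cusp.

Compute partial derivatives:
  f_x = 3*x**2 - 4*x*y + 12*x + y**2 - 8*y + 12.
  f_y = -2*x**2 + 2*x*y - 8*x + 3*y**2 + 6*y - 8.
Scan x_0 ∈ {−4, ..., 4}. For each x_0, f_y(x_0, y) is a polynomial in y; find its integer roots y ∈ {−4, ..., 4}, then test f_x and f at those candidates.
  x = -4: f_y(-4, y) = 3*y**2 - 2*y - 8; vanishes at y ∈ {2}. (-4, 2): f_x = 32 ≠ 0.
  x = -3: f_y(-3, y) = 3*y**2 - 2; no integer root y with |y| ≤ 4.
  x = -2: f_y(-2, y) = 3*y**2 + 2*y; vanishes at y ∈ {0}. (-2, 0): f_x = 0, f = 0 — SINGULAR.
  x = -1: f_y(-1, y) = 3*y**2 + 4*y - 2; no integer root y with |y| ≤ 4.
  x = 0: f_y(0, y) = 3*y**2 + 6*y - 8; no integer root y with |y| ≤ 4.
  x = 1: f_y(1, y) = 3*y**2 + 8*y - 18; no integer root y with |y| ≤ 4.
  x = 2: f_y(2, y) = 3*y**2 + 10*y - 32; vanishes at y ∈ {2}. (2, 2): f_x = 20 ≠ 0.
  x = 3: f_y(3, y) = 3*y**2 + 12*y - 50; no integer root y with |y| ≤ 4.
  x = 4: f_y(4, y) = 3*y**2 + 14*y - 72; no integer root y with |y| ≤ 4.
Only singular point on the grid: (-2, 0).
Classify: substitute x = -2 + u, y = 0 + v and expand: f = u**3 - 2*u**2*v + u*v**2 + v**3 + v**2.
No constant or linear terms (consistent with a singular point). Quadratic part: v**2. Cubic part: u**3 - 2*u**2*v + u*v**2 + v**3.
The quadratic part v**2 is a perfect square, so there is a single (double) tangent line v = 0, i.e. y = 0. Restricting the cubic part to that line (v = 0) leaves u**3 ≠ 0, so f is not divisible by v and the branch is v² ≈ -u**3 to lowest order — this is a cusp.
Classification: cusp.


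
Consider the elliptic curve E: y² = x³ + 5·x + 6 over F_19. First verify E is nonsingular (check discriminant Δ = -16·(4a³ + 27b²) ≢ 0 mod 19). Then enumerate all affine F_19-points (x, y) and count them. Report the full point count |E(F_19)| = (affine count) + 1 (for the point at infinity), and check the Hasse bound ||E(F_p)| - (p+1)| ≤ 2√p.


Affine points = {(0, 5), (0, 14), (2, 9), (2, 10), (5, 2), (5, 17), (6, 9), (6, 10), (7, 2), (7, 17), (8, 8), (8, 11), (9, 1), (9, 18), (10, 7), (10, 12), (11, 9), (11, 10), (13, 8), (13, 11), (15, 6), (15, 13), (17, 8), (17, 11), (18, 0)}; affine count = 25; |E(F_19)| = 26.

Discriminant check: Δ ∝ 4a³ + 27b² = 4·5³ + 27·6² = 4·125 + 27·36 ≡ 9 (mod 19). Nonzero ⇒ E is nonsingular.
For each x ∈ F_19, compute rhs = x³ + 5·x + 6 mod 19, then count y ∈ F_19 with y² ≡ rhs.
  x = 0: rhs = 6, matching y values: 5, 14 (2 points).
  x = 1: rhs = 12, matching y values: none (0 points).
  x = 2: rhs = 5, matching y values: 9, 10 (2 points).
  x = 3: rhs = 10, matching y values: none (0 points).
  x = 4: rhs = 14, matching y values: none (0 points).
  x = 5: rhs = 4, matching y values: 2, 17 (2 points).
  x = 6: rhs = 5, matching y values: 9, 10 (2 points).
  x = 7: rhs = 4, matching y values: 2, 17 (2 points).
  x = 8: rhs = 7, matching y values: 8, 11 (2 points).
  x = 9: rhs = 1, matching y values: 1, 18 (2 points).
  x = 10: rhs = 11, matching y values: 7, 12 (2 points).
  x = 11: rhs = 5, matching y values: 9, 10 (2 points).
  x = 12: rhs = 8, matching y values: none (0 points).
  x = 13: rhs = 7, matching y values: 8, 11 (2 points).
  x = 14: rhs = 8, matching y values: none (0 points).
  x = 15: rhs = 17, matching y values: 6, 13 (2 points).
  x = 16: rhs = 2, matching y values: none (0 points).
  x = 17: rhs = 7, matching y values: 8, 11 (2 points).
  x = 18: rhs = 0, matching y values: 0 (1 points).
Total affine count: 25.
Full point count |E(F_19)| = 25 + 1 = 26.
Hasse bound: |26 − (19+1)| = |6| = 6 ≤ 2√19 ≈ 8.7178 ✓.


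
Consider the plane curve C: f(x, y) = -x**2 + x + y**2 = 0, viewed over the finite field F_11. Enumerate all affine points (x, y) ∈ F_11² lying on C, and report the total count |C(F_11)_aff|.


Affine F_11-points: {(0, 0), (1, 0), (4, 1), (4, 10), (5, 3), (5, 8), (7, 3), (7, 8), (8, 1), (8, 10)}; count = 10.

For each of the 121 pairs (x, y) ∈ F_11², evaluate f(x, y) mod 11. Record the zeros.
  x = 0: [0↦0, 1↦1, 2↦4, 3↦9, 4↦5, 5↦3, 6↦3, 7↦5, 8↦9, 9↦4, 10↦1]  zeros at y ∈ {0}
  x = 1: [0↦0, 1↦1, 2↦4, 3↦9, 4↦5, 5↦3, 6↦3, 7↦5, 8↦9, 9↦4, 10↦1]  zeros at y ∈ {0}
  x = 2: [0↦9, 1↦10, 2↦2, 3↦7, 4↦3, 5↦1, 6↦1, 7↦3, 8↦7, 9↦2, 10↦10]  zeros at y ∈ ∅
  x = 3: [0↦5, 1↦6, 2↦9, 3↦3, 4↦10, 5↦8, 6↦8, 7↦10, 8↦3, 9↦9, 10↦6]  zeros at y ∈ ∅
  x = 4: [0↦10, 1↦0, 2↦3, 3↦8, 4↦4, 5↦2, 6↦2, 7↦4, 8↦8, 9↦3, 10↦0]  zeros at y ∈ {1, 10}
  x = 5: [0↦2, 1↦3, 2↦6, 3↦0, 4↦7, 5↦5, 6↦5, 7↦7, 8↦0, 9↦6, 10↦3]  zeros at y ∈ {3, 8}
  x = 6: [0↦3, 1↦4, 2↦7, 3↦1, 4↦8, 5↦6, 6↦6, 7↦8, 8↦1, 9↦7, 10↦4]  zeros at y ∈ ∅
  x = 7: [0↦2, 1↦3, 2↦6, 3↦0, 4↦7, 5↦5, 6↦5, 7↦7, 8↦0, 9↦6, 10↦3]  zeros at y ∈ {3, 8}
  x = 8: [0↦10, 1↦0, 2↦3, 3↦8, 4↦4, 5↦2, 6↦2, 7↦4, 8↦8, 9↦3, 10↦0]  zeros at y ∈ {1, 10}
  x = 9: [0↦5, 1↦6, 2↦9, 3↦3, 4↦10, 5↦8, 6↦8, 7↦10, 8↦3, 9↦9, 10↦6]  zeros at y ∈ ∅
  x = 10: [0↦9, 1↦10, 2↦2, 3↦7, 4↦3, 5↦1, 6↦1, 7↦3, 8↦7, 9↦2, 10↦10]  zeros at y ∈ ∅
Collecting zeros: affine points = {(0, 0), (1, 0), (4, 1), (4, 10), (5, 3), (5, 8), (7, 3), (7, 8), (8, 1), (8, 10)}.
Total count |C(F_11)_aff| = 10.


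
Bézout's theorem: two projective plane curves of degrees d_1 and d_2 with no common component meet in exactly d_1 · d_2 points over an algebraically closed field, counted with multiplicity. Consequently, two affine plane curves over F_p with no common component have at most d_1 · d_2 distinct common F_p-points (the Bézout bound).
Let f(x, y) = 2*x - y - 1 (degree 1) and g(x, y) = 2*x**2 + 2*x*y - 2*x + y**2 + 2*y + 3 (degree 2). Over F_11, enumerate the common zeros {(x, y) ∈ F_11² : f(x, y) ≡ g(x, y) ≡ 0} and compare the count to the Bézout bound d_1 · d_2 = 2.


Common zeros: ∅; count = 0; Bézout bound = 2.

deg(f) = 1, deg(g) = 2, so Bézout bound = 2.
Scan x ∈ F_11. For each x, list the y ∈ F_11 with f(x, y) ≡ 0 and those with g(x, y) ≡ 0 (mod 11); the common zeros in that column are the intersection.
  x = 0: f ≡ 0 at y ∈ {10}; g ≡ 0 at y ∈ {2, 7}; common: ∅.
  x = 1: f ≡ 0 at y ∈ {1}; g ≡ 0 at y ∈ {8, 10}; common: ∅.
  x = 2: f ≡ 0 at y ∈ {3}; g ≡ 0 at y ∈ ∅; common: ∅.
  x = 3: f ≡ 0 at y ∈ {5}; g ≡ 0 at y ∈ {6, 8}; common: ∅.
  x = 4: f ≡ 0 at y ∈ {7}; g ≡ 0 at y ∈ {3, 9}; common: ∅.
  x = 5: f ≡ 0 at y ∈ {9}; g ≡ 0 at y ∈ {3, 7}; common: ∅.
  x = 6: f ≡ 0 at y ∈ {0}; g ≡ 0 at y ∈ ∅; common: ∅.
  x = 7: f ≡ 0 at y ∈ {2}; g ≡ 0 at y ∈ ∅; common: ∅.
  x = 8: f ≡ 0 at y ∈ {4}; g ≡ 0 at y ∈ ∅; common: ∅.
  x = 9: f ≡ 0 at y ∈ {6}; g ≡ 0 at y ∈ ∅; common: ∅.
  x = 10: f ≡ 0 at y ∈ {8}; g ≡ 0 at y ∈ {2, 9}; common: ∅.
Collecting: common zeros = ∅, so the count is 0.
Comparison with the Bézout bound: 0 ≤ 2 = deg(f)·deg(g), as expected for curves with no common component (the affine F_11-count falls short of the bound because intersections may lie at infinity, over extension fields, or carry multiplicity).
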